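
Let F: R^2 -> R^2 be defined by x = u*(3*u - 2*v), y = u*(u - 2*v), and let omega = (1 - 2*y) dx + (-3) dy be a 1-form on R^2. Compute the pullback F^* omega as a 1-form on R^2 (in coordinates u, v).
F^* omega = (-12*u^3 + 28*u^2*v - 8*u*v^2 + 4*v) du + (4*u*(u^2 - 2*u*v + 1)) dv

Using F^*(f dg) = (f ∘ F) d(g ∘ F), substitute each coordinate x_i by F_i(u, v) in f_i, and replace dx_i by d F_i = (∂F_i/∂u) du + (∂F_i/∂v) dv.
  For the x component: f_1(F) = -2*u^2 + 4*u*v + 1; d F_1 = (6*u - 2*v) du + (-2*u) dv
  For the y component: f_2(F) = -3; d F_2 = (2*u - 2*v) du + (-2*u) dv
Combining and collecting du, dv coefficients:
  coeff of du: -12*u^3 + 28*u^2*v - 8*u*v^2 + 4*v
  coeff of dv: 4*u*(u^2 - 2*u*v + 1)
F^* omega = (-12*u^3 + 28*u^2*v - 8*u*v^2 + 4*v) du + (4*u*(u^2 - 2*u*v + 1)) dv.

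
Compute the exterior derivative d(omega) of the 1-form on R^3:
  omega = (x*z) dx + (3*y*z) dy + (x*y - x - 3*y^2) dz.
d(omega) = (-x + y - 1) dx ∧ dz + (x - 9*y) dy ∧ dz

For a 1-form omega = sum_i f_i dx_i, the exterior derivative is
  d(omega) = sum_{i < j} (∂f_j/∂x_i - ∂f_i/∂x_j) dx_i ∧ dx_j.
  coefficient of dx ∧ dz: ∂f_3/∂x - ∂f_1/∂z = ∂(x*y - x - 3*y^2)/∂x - ∂(x*z)/∂z = -x + y - 1
  coefficient of dy ∧ dz: ∂f_3/∂y - ∂f_2/∂z = ∂(x*y - x - 3*y^2)/∂y - ∂(3*y*z)/∂z = x - 9*y
Assembling: d(omega) = (-x + y - 1) dx ∧ dz + (x - 9*y) dy ∧ dz.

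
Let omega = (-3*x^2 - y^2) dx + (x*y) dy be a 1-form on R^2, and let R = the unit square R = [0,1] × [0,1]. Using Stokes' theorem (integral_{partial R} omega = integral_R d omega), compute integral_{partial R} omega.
integral_(partial R) omega = 3/2

Stokes: integral_partial_R omega = integral_R d omega with d omega = (∂Q/∂x - ∂P/∂y) dx ∧ dy.
  ∂Q/∂x = y
  ∂P/∂y = -2*y
  integrand = ∂Q/∂x - ∂P/∂y = 3*y.
Integrating over R: integral_0^1 integral_0^1 (3*y) dx dy = 3/2.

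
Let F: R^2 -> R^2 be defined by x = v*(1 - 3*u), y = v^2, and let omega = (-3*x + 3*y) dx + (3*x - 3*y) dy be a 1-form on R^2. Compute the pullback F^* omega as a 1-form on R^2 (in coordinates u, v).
F^* omega = (9*v^2*(-3*u - v + 1)) du + (3*v*(-9*u^2 - 9*u*v + 6*u - 2*v^2 + 3*v - 1)) dv

Using F^*(f dg) = (f ∘ F) d(g ∘ F), substitute each coordinate x_i by F_i(u, v) in f_i, and replace dx_i by d F_i = (∂F_i/∂u) du + (∂F_i/∂v) dv.
  For the x component: f_1(F) = 3*v*(3*u + v - 1); d F_1 = (-3*v) du + (1 - 3*u) dv
  For the y component: f_2(F) = 3*v*(-3*u - v + 1); d F_2 = (0) du + (2*v) dv
Combining and collecting du, dv coefficients:
  coeff of du: 9*v^2*(-3*u - v + 1)
  coeff of dv: 3*v*(-9*u^2 - 9*u*v + 6*u - 2*v^2 + 3*v - 1)
F^* omega = (9*v^2*(-3*u - v + 1)) du + (3*v*(-9*u^2 - 9*u*v + 6*u - 2*v^2 + 3*v - 1)) dv.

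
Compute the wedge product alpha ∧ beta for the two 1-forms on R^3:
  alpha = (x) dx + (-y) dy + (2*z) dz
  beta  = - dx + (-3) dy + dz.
alpha ∧ beta = (-3*x - y) dx ∧ dy + (x + 2*z) dx ∧ dz + (-y + 6*z) dy ∧ dz

Distribute the wedge, using dx_i ∧ dx_j = -dx_j ∧ dx_i and dx_i ∧ dx_i = 0. For each pair (i, j) with i < j, the coefficient of dx_i ∧ dx_j in alpha ∧ beta is (alpha_i * beta_j - alpha_j * beta_i). Collecting: alpha ∧ beta = (-3*x - y) dx ∧ dy + (x + 2*z) dx ∧ dz + (-y + 6*z) dy ∧ dz.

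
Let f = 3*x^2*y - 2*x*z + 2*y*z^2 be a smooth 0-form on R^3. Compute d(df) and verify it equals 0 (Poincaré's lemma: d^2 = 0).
d(df) = 0

Step 1: df = sum_i (∂f/∂x_i) dx_i = (6*x*y - 2*z) dx + (3*x^2 + 2*z^2) dy + (-2*x + 4*y*z) dz.
Step 2: Apply d again. Using the 1-form formula, the coefficient of dx ∧ dy in d(df) is ∂^2 f/∂x ∂y - ∂^2 f/∂y ∂x = (6*x) - (6*x) = 0 (equality of mixed partials for smooth f).
Similarly for dx ∧ dz and dy ∧ dz — all coefficients vanish. So d(df) = 0.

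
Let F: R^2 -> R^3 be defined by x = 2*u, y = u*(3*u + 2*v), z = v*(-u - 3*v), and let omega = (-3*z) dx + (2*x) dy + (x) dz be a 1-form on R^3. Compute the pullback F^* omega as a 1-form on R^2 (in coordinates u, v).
F^* omega = (24*u^2 + 12*u*v + 18*v^2) du + (6*u*(u - 2*v)) dv

Using F^*(f dg) = (f ∘ F) d(g ∘ F), substitute each coordinate x_i by F_i(u, v) in f_i, and replace dx_i by d F_i = (∂F_i/∂u) du + (∂F_i/∂v) dv.
  For the x component: f_1(F) = 3*v*(u + 3*v); d F_1 = (2) du + (0) dv
  For the y component: f_2(F) = 4*u; d F_2 = (6*u + 2*v) du + (2*u) dv
  For the z component: f_3(F) = 2*u; d F_3 = (-v) du + (-u - 6*v) dv
Combining and collecting du, dv coefficients:
  coeff of du: 24*u^2 + 12*u*v + 18*v^2
  coeff of dv: 6*u*(u - 2*v)
F^* omega = (24*u^2 + 12*u*v + 18*v^2) du + (6*u*(u - 2*v)) dv.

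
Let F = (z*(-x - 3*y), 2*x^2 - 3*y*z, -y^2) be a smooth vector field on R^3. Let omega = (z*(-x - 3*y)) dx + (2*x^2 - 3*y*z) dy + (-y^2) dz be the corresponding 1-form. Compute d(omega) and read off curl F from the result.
d(omega) = (y) dy ∧ dz + (-x - 3*y) dz ∧ dx + (4*x + 3*z) dx ∧ dy; curl F = (y, -x - 3*y, 4*x + 3*z)

d omega = sum_{i<j} (∂f_j/∂x_i - ∂f_i/∂x_j) dx_i ∧ dx_j. Under the identification (dy ∧ dz, dz ∧ dx, dx ∧ dy) ↔ (e_x, e_y, e_z), the coefficients are exactly the components of curl F. Compute:
  ∂R/∂y - ∂Q/∂z = (-2*y) - (-3*y) = y
  ∂P/∂z - ∂R/∂x = (-x - 3*y) - (0) = -x - 3*y
  ∂Q/∂x - ∂P/∂y = (4*x) - (-3*z) = 4*x + 3*z.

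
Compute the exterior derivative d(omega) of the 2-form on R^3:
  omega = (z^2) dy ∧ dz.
d(omega) = 0

For a 2-form omega = sum_{i<j} g_{ij} dx_i ∧ dx_j, the exterior derivative is
  d(omega) = sum_{i<j} d(g_{ij}) ∧ dx_i ∧ dx_j = sum_{i<j, k} (∂g_{ij}/∂x_k) dx_k ∧ dx_i ∧ dx_j.
Expand each term, using dx_k ∧ dx_i ∧ dx_j = sgn(permutation) dx_{(a)} ∧ dx_{(b)} ∧ dx_{(c)} with (a < b < c) sorted:

Collecting like 3-forms: d(omega) = 0.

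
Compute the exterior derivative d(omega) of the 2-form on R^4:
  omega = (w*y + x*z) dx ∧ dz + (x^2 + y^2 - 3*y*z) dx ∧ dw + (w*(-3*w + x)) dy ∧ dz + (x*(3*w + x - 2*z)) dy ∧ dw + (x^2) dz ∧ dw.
d(omega) = (2*x + 4*y) dx ∧ dz ∧ dw + (3*w + 2*x - 2*y + z) dx ∧ dy ∧ dw + (-6*w + 3*x) dy ∧ dz ∧ dw

For a 2-form omega = sum_{i<j} g_{ij} dx_i ∧ dx_j, the exterior derivative is
  d(omega) = sum_{i<j} d(g_{ij}) ∧ dx_i ∧ dx_j = sum_{i<j, k} (∂g_{ij}/∂x_k) dx_k ∧ dx_i ∧ dx_j.
Expand each term, using dx_k ∧ dx_i ∧ dx_j = sgn(permutation) dx_{(a)} ∧ dx_{(b)} ∧ dx_{(c)} with (a < b < c) sorted:
  d(w*y + x*z) includes (∂/∂y)(w*y + x*z) dy = (w) dy, which multiplied by dx ∧ dz gives (-w) dx ∧ dy ∧ dz
  d(w*y + x*z) includes (∂/∂w)(w*y + x*z) dw = (y) dw, which multiplied by dx ∧ dz gives (y) dx ∧ dz ∧ dw
  d(x^2 + y^2 - 3*y*z) includes (∂/∂y)(x^2 + y^2 - 3*y*z) dy = (2*y - 3*z) dy, which multiplied by dx ∧ dw gives (-2*y + 3*z) dx ∧ dy ∧ dw
  d(x^2 + y^2 - 3*y*z) includes (∂/∂z)(x^2 + y^2 - 3*y*z) dz = (-3*y) dz, which multiplied by dx ∧ dw gives (3*y) dx ∧ dz ∧ dw
  d(w*(-3*w + x)) includes (∂/∂x)(w*(-3*w + x)) dx = (w) dx, which multiplied by dy ∧ dz gives (w) dx ∧ dy ∧ dz
  d(w*(-3*w + x)) includes (∂/∂w)(w*(-3*w + x)) dw = (-6*w + x) dw, which multiplied by dy ∧ dz gives (-6*w + x) dy ∧ dz ∧ dw
  d(x*(3*w + x - 2*z)) includes (∂/∂x)(x*(3*w + x - 2*z)) dx = (3*w + 2*x - 2*z) dx, which multiplied by dy ∧ dw gives (3*w + 2*x - 2*z) dx ∧ dy ∧ dw
  d(x*(3*w + x - 2*z)) includes (∂/∂z)(x*(3*w + x - 2*z)) dz = (-2*x) dz, which multiplied by dy ∧ dw gives (2*x) dy ∧ dz ∧ dw
  d(x^2) includes (∂/∂x)(x^2) dx = (2*x) dx, which multiplied by dz ∧ dw gives (2*x) dx ∧ dz ∧ dw
Collecting like 3-forms: d(omega) = (2*x + 4*y) dx ∧ dz ∧ dw + (3*w + 2*x - 2*y + z) dx ∧ dy ∧ dw + (-6*w + 3*x) dy ∧ dz ∧ dw.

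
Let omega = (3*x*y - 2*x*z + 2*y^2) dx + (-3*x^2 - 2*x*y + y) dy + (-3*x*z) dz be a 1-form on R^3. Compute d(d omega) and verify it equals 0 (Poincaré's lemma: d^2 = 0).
d(d omega) = 0

Step 1: d omega = sum_{i<j} (∂f_j/∂x_i - ∂f_i/∂x_j) dx_i ∧ dx_j:
  coeff of dx ∧ dy: -9*x - 6*y
  coeff of dx ∧ dz: 2*x - 3*z
  coeff of dy ∧ dz: 0
Step 2: Apply d again to each 2-form coefficient. The only possible 3-form in R^3 is dx ∧ dy ∧ dz, with coefficient
  ∂(coeff of dy∧dz)/∂x - ∂(coeff of dx∧dz)/∂y + ∂(coeff of dx∧dy)/∂z
  = ∂/∂x (0) - ∂/∂y (2*x - 3*z) + ∂/∂z (-9*x - 6*y).
Each of these terms simplifies to sums of mixed partials that cancel in pairs. The result is 0 (by equality of mixed partials for smooth functions — Schwarz / Clairaut).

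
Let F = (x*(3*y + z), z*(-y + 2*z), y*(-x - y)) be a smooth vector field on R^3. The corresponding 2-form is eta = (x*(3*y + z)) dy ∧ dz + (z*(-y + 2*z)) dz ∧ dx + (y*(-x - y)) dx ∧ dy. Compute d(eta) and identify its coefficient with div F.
d(eta) = (3*y) dx ∧ dy ∧ dz; div F = 3*y

For a 2-form in R^3 of the form above, applying d gives a 3-form with coefficient ∂P/∂x + ∂Q/∂y + ∂R/∂z:
  ∂P/∂x = 3*y + z
  ∂Q/∂y = -z
  ∂R/∂z = 0
Sum = 3*y, which is exactly div F.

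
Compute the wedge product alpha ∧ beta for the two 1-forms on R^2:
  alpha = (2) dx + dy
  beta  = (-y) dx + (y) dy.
alpha ∧ beta = (3*y) dx ∧ dy

Distribute the wedge, using dx_i ∧ dx_j = -dx_j ∧ dx_i and dx_i ∧ dx_i = 0. For each pair (i, j) with i < j, the coefficient of dx_i ∧ dx_j in alpha ∧ beta is (alpha_i * beta_j - alpha_j * beta_i). Collecting: alpha ∧ beta = (3*y) dx ∧ dy.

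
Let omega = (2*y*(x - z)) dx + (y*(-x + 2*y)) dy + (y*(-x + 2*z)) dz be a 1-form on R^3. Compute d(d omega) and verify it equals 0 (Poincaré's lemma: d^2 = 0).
d(d omega) = 0

Step 1: d omega = sum_{i<j} (∂f_j/∂x_i - ∂f_i/∂x_j) dx_i ∧ dx_j:
  coeff of dx ∧ dy: -2*x - y + 2*z
  coeff of dx ∧ dz: y
  coeff of dy ∧ dz: -x + 2*z
Step 2: Apply d again to each 2-form coefficient. The only possible 3-form in R^3 is dx ∧ dy ∧ dz, with coefficient
  ∂(coeff of dy∧dz)/∂x - ∂(coeff of dx∧dz)/∂y + ∂(coeff of dx∧dy)/∂z
  = ∂/∂x (-x + 2*z) - ∂/∂y (y) + ∂/∂z (-2*x - y + 2*z).
Each of these terms simplifies to sums of mixed partials that cancel in pairs. The result is 0 (by equality of mixed partials for smooth functions — Schwarz / Clairaut).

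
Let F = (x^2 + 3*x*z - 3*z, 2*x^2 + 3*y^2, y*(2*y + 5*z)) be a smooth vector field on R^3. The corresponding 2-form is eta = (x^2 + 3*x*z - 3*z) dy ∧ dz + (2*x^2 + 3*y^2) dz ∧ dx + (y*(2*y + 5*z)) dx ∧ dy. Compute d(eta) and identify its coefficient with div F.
d(eta) = (2*x + 11*y + 3*z) dx ∧ dy ∧ dz; div F = 2*x + 11*y + 3*z

For a 2-form in R^3 of the form above, applying d gives a 3-form with coefficient ∂P/∂x + ∂Q/∂y + ∂R/∂z:
  ∂P/∂x = 2*x + 3*z
  ∂Q/∂y = 6*y
  ∂R/∂z = 5*y
Sum = 2*x + 11*y + 3*z, which is exactly div F.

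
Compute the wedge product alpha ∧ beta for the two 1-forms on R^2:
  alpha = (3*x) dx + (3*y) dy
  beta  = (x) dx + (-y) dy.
alpha ∧ beta = (-6*x*y) dx ∧ dy

Distribute the wedge, using dx_i ∧ dx_j = -dx_j ∧ dx_i and dx_i ∧ dx_i = 0. For each pair (i, j) with i < j, the coefficient of dx_i ∧ dx_j in alpha ∧ beta is (alpha_i * beta_j - alpha_j * beta_i). Collecting: alpha ∧ beta = (-6*x*y) dx ∧ dy.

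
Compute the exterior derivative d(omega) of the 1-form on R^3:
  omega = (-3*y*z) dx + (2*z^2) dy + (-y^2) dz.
d(omega) = (3*z) dx ∧ dy + (3*y) dx ∧ dz + (-2*y - 4*z) dy ∧ dz

For a 1-form omega = sum_i f_i dx_i, the exterior derivative is
  d(omega) = sum_{i < j} (∂f_j/∂x_i - ∂f_i/∂x_j) dx_i ∧ dx_j.
  coefficient of dx ∧ dy: ∂f_2/∂x - ∂f_1/∂y = ∂(2*z^2)/∂x - ∂(-3*y*z)/∂y = 3*z
  coefficient of dx ∧ dz: ∂f_3/∂x - ∂f_1/∂z = ∂(-y^2)/∂x - ∂(-3*y*z)/∂z = 3*y
  coefficient of dy ∧ dz: ∂f_3/∂y - ∂f_2/∂z = ∂(-y^2)/∂y - ∂(2*z^2)/∂z = -2*y - 4*z
Assembling: d(omega) = (3*z) dx ∧ dy + (3*y) dx ∧ dz + (-2*y - 4*z) dy ∧ dz.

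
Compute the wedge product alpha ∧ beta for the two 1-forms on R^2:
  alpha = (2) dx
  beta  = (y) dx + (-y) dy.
alpha ∧ beta = (-2*y) dx ∧ dy

Distribute the wedge, using dx_i ∧ dx_j = -dx_j ∧ dx_i and dx_i ∧ dx_i = 0. For each pair (i, j) with i < j, the coefficient of dx_i ∧ dx_j in alpha ∧ beta is (alpha_i * beta_j - alpha_j * beta_i). Collecting: alpha ∧ beta = (-2*y) dx ∧ dy.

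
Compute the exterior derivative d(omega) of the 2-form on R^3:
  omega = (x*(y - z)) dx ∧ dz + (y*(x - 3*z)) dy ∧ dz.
d(omega) = (-x + y) dx ∧ dy ∧ dz

For a 2-form omega = sum_{i<j} g_{ij} dx_i ∧ dx_j, the exterior derivative is
  d(omega) = sum_{i<j} d(g_{ij}) ∧ dx_i ∧ dx_j = sum_{i<j, k} (∂g_{ij}/∂x_k) dx_k ∧ dx_i ∧ dx_j.
Expand each term, using dx_k ∧ dx_i ∧ dx_j = sgn(permutation) dx_{(a)} ∧ dx_{(b)} ∧ dx_{(c)} with (a < b < c) sorted:
  d(x*(y - z)) includes (∂/∂y)(x*(y - z)) dy = (x) dy, which multiplied by dx ∧ dz gives (-x) dx ∧ dy ∧ dz
  d(y*(x - 3*z)) includes (∂/∂x)(y*(x - 3*z)) dx = (y) dx, which multiplied by dy ∧ dz gives (y) dx ∧ dy ∧ dz
Collecting like 3-forms: d(omega) = (-x + y) dx ∧ dy ∧ dz.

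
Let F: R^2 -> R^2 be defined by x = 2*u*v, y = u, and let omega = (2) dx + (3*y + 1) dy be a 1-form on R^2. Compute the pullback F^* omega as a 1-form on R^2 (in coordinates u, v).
F^* omega = (3*u + 4*v + 1) du + (4*u) dv

Using F^*(f dg) = (f ∘ F) d(g ∘ F), substitute each coordinate x_i by F_i(u, v) in f_i, and replace dx_i by d F_i = (∂F_i/∂u) du + (∂F_i/∂v) dv.
  For the x component: f_1(F) = 2; d F_1 = (2*v) du + (2*u) dv
  For the y component: f_2(F) = 3*u + 1; d F_2 = (1) du + (0) dv
Combining and collecting du, dv coefficients:
  coeff of du: 3*u + 4*v + 1
  coeff of dv: 4*u
F^* omega = (3*u + 4*v + 1) du + (4*u) dv.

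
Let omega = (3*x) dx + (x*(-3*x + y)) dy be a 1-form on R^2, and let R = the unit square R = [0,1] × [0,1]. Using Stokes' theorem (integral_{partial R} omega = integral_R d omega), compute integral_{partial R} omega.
integral_(partial R) omega = -5/2

Stokes: integral_partial_R omega = integral_R d omega with d omega = (∂Q/∂x - ∂P/∂y) dx ∧ dy.
  ∂Q/∂x = -6*x + y
  ∂P/∂y = 0
  integrand = ∂Q/∂x - ∂P/∂y = -6*x + y.
Integrating over R: integral_0^1 integral_0^1 (-6*x + y) dx dy = -5/2.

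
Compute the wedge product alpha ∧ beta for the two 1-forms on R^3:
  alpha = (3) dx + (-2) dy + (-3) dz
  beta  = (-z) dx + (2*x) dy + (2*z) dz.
alpha ∧ beta = (6*x - 2*z) dx ∧ dy + (3*z) dx ∧ dz + (6*x - 4*z) dy ∧ dz

Distribute the wedge, using dx_i ∧ dx_j = -dx_j ∧ dx_i and dx_i ∧ dx_i = 0. For each pair (i, j) with i < j, the coefficient of dx_i ∧ dx_j in alpha ∧ beta is (alpha_i * beta_j - alpha_j * beta_i). Collecting: alpha ∧ beta = (6*x - 2*z) dx ∧ dy + (3*z) dx ∧ dz + (6*x - 4*z) dy ∧ dz.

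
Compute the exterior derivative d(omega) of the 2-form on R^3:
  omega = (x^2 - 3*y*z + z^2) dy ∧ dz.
d(omega) = (2*x) dx ∧ dy ∧ dz

For a 2-form omega = sum_{i<j} g_{ij} dx_i ∧ dx_j, the exterior derivative is
  d(omega) = sum_{i<j} d(g_{ij}) ∧ dx_i ∧ dx_j = sum_{i<j, k} (∂g_{ij}/∂x_k) dx_k ∧ dx_i ∧ dx_j.
Expand each term, using dx_k ∧ dx_i ∧ dx_j = sgn(permutation) dx_{(a)} ∧ dx_{(b)} ∧ dx_{(c)} with (a < b < c) sorted:
  d(x^2 - 3*y*z + z^2) includes (∂/∂x)(x^2 - 3*y*z + z^2) dx = (2*x) dx, which multiplied by dy ∧ dz gives (2*x) dx ∧ dy ∧ dz
Collecting like 3-forms: d(omega) = (2*x) dx ∧ dy ∧ dz.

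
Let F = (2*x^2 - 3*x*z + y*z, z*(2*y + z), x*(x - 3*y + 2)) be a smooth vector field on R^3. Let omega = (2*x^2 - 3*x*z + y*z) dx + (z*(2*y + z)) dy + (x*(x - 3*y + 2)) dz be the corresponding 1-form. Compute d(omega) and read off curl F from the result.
d(omega) = (-3*x - 2*y - 2*z) dy ∧ dz + (-5*x + 4*y - 2) dz ∧ dx + (-z) dx ∧ dy; curl F = (-3*x - 2*y - 2*z, -5*x + 4*y - 2, -z)

d omega = sum_{i<j} (∂f_j/∂x_i - ∂f_i/∂x_j) dx_i ∧ dx_j. Under the identification (dy ∧ dz, dz ∧ dx, dx ∧ dy) ↔ (e_x, e_y, e_z), the coefficients are exactly the components of curl F. Compute:
  ∂R/∂y - ∂Q/∂z = (-3*x) - (2*y + 2*z) = -3*x - 2*y - 2*z
  ∂P/∂z - ∂R/∂x = (-3*x + y) - (2*x - 3*y + 2) = -5*x + 4*y - 2
  ∂Q/∂x - ∂P/∂y = (0) - (z) = -z.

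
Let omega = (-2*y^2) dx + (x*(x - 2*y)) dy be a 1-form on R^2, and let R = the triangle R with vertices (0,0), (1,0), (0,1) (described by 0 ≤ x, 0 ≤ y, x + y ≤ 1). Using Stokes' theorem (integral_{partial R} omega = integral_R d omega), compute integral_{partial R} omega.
integral_(partial R) omega = 2/3

Stokes: integral_partial_R omega = integral_R d omega with d omega = (∂Q/∂x - ∂P/∂y) dx ∧ dy.
  ∂Q/∂x = 2*x - 2*y
  ∂P/∂y = -4*y
  integrand = ∂Q/∂x - ∂P/∂y = 2*x + 2*y.
Integrating over R: integral_0^1 integral_0^{1-x} (2*x + 2*y) dy dx = 2/3.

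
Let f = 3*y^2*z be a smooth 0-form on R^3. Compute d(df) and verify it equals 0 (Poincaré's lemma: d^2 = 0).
d(df) = 0

Step 1: df = sum_i (∂f/∂x_i) dx_i = (0) dx + (6*y*z) dy + (3*y^2) dz.
Step 2: Apply d again. Using the 1-form formula, the coefficient of dx ∧ dy in d(df) is ∂^2 f/∂x ∂y - ∂^2 f/∂y ∂x = (0) - (0) = 0 (equality of mixed partials for smooth f).
Similarly for dx ∧ dz and dy ∧ dz — all coefficients vanish. So d(df) = 0.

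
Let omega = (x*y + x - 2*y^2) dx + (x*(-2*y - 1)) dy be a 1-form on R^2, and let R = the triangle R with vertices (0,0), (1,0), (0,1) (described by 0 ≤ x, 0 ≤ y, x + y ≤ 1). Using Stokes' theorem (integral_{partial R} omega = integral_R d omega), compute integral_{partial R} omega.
integral_(partial R) omega = -1/3

Stokes: integral_partial_R omega = integral_R d omega with d omega = (∂Q/∂x - ∂P/∂y) dx ∧ dy.
  ∂Q/∂x = -2*y - 1
  ∂P/∂y = x - 4*y
  integrand = ∂Q/∂x - ∂P/∂y = -x + 2*y - 1.
Integrating over R: integral_0^1 integral_0^{1-x} (-x + 2*y - 1) dy dx = -1/3.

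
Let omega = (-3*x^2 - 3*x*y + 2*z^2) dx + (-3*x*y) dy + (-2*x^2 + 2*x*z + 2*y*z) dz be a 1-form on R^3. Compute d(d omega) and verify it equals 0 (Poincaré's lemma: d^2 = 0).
d(d omega) = 0

Step 1: d omega = sum_{i<j} (∂f_j/∂x_i - ∂f_i/∂x_j) dx_i ∧ dx_j:
  coeff of dx ∧ dy: 3*x - 3*y
  coeff of dx ∧ dz: -4*x - 2*z
  coeff of dy ∧ dz: 2*z
Step 2: Apply d again to each 2-form coefficient. The only possible 3-form in R^3 is dx ∧ dy ∧ dz, with coefficient
  ∂(coeff of dy∧dz)/∂x - ∂(coeff of dx∧dz)/∂y + ∂(coeff of dx∧dy)/∂z
  = ∂/∂x (2*z) - ∂/∂y (-4*x - 2*z) + ∂/∂z (3*x - 3*y).
Each of these terms simplifies to sums of mixed partials that cancel in pairs. The result is 0 (by equality of mixed partials for smooth functions — Schwarz / Clairaut).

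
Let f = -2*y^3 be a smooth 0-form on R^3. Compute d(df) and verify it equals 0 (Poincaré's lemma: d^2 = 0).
d(df) = 0

Step 1: df = sum_i (∂f/∂x_i) dx_i = (0) dx + (-6*y^2) dy + (0) dz.
Step 2: Apply d again. Using the 1-form formula, the coefficient of dx ∧ dy in d(df) is ∂^2 f/∂x ∂y - ∂^2 f/∂y ∂x = (0) - (0) = 0 (equality of mixed partials for smooth f).
Similarly for dx ∧ dz and dy ∧ dz — all coefficients vanish. So d(df) = 0.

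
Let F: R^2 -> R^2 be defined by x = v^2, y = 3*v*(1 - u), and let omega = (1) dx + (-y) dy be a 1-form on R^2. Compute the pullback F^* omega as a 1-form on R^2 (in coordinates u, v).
F^* omega = (9*v^2*(1 - u)) du + (v*(-9*u^2 + 18*u - 7)) dv

Using F^*(f dg) = (f ∘ F) d(g ∘ F), substitute each coordinate x_i by F_i(u, v) in f_i, and replace dx_i by d F_i = (∂F_i/∂u) du + (∂F_i/∂v) dv.
  For the x component: f_1(F) = 1; d F_1 = (0) du + (2*v) dv
  For the y component: f_2(F) = 3*v*(u - 1); d F_2 = (-3*v) du + (3 - 3*u) dv
Combining and collecting du, dv coefficients:
  coeff of du: 9*v^2*(1 - u)
  coeff of dv: v*(-9*u^2 + 18*u - 7)
F^* omega = (9*v^2*(1 - u)) du + (v*(-9*u^2 + 18*u - 7)) dv.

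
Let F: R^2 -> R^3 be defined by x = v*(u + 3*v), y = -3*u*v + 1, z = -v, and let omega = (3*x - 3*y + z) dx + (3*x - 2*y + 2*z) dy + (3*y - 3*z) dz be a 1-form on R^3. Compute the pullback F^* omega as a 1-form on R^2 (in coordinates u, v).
F^* omega = (v*(-15*u*v - 18*v^2 + 5*v + 3)) du + (-15*u^2*v + 54*u*v^2 + 14*u*v + 3*u + 54*v^3 - 6*v^2 - 21*v - 3) dv

Using F^*(f dg) = (f ∘ F) d(g ∘ F), substitute each coordinate x_i by F_i(u, v) in f_i, and replace dx_i by d F_i = (∂F_i/∂u) du + (∂F_i/∂v) dv.
  For the x component: f_1(F) = 12*u*v + 9*v^2 - v - 3; d F_1 = (v) du + (u + 6*v) dv
  For the y component: f_2(F) = 9*u*v + 9*v^2 - 2*v - 2; d F_2 = (-3*v) du + (-3*u) dv
  For the z component: f_3(F) = -9*u*v + 3*v + 3; d F_3 = (0) du + (-1) dv
Combining and collecting du, dv coefficients:
  coeff of du: v*(-15*u*v - 18*v^2 + 5*v + 3)
  coeff of dv: -15*u^2*v + 54*u*v^2 + 14*u*v + 3*u + 54*v^3 - 6*v^2 - 21*v - 3
F^* omega = (v*(-15*u*v - 18*v^2 + 5*v + 3)) du + (-15*u^2*v + 54*u*v^2 + 14*u*v + 3*u + 54*v^3 - 6*v^2 - 21*v - 3) dv.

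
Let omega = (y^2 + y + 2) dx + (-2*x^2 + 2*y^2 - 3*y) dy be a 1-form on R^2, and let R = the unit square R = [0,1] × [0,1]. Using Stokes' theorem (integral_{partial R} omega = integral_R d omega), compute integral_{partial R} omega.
integral_(partial R) omega = -4

Stokes: integral_partial_R omega = integral_R d omega with d omega = (∂Q/∂x - ∂P/∂y) dx ∧ dy.
  ∂Q/∂x = -4*x
  ∂P/∂y = 2*y + 1
  integrand = ∂Q/∂x - ∂P/∂y = -4*x - 2*y - 1.
Integrating over R: integral_0^1 integral_0^1 (-4*x - 2*y - 1) dx dy = -4.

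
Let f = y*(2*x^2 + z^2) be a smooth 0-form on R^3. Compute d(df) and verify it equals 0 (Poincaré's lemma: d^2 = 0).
d(df) = 0

Step 1: df = sum_i (∂f/∂x_i) dx_i = (4*x*y) dx + (2*x^2 + z^2) dy + (2*y*z) dz.
Step 2: Apply d again. Using the 1-form formula, the coefficient of dx ∧ dy in d(df) is ∂^2 f/∂x ∂y - ∂^2 f/∂y ∂x = (4*x) - (4*x) = 0 (equality of mixed partials for smooth f).
Similarly for dx ∧ dz and dy ∧ dz — all coefficients vanish. So d(df) = 0.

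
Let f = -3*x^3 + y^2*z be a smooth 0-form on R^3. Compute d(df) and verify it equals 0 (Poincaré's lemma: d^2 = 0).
d(df) = 0

Step 1: df = sum_i (∂f/∂x_i) dx_i = (-9*x^2) dx + (2*y*z) dy + (y^2) dz.
Step 2: Apply d again. Using the 1-form formula, the coefficient of dx ∧ dy in d(df) is ∂^2 f/∂x ∂y - ∂^2 f/∂y ∂x = (0) - (0) = 0 (equality of mixed partials for smooth f).
Similarly for dx ∧ dz and dy ∧ dz — all coefficients vanish. So d(df) = 0.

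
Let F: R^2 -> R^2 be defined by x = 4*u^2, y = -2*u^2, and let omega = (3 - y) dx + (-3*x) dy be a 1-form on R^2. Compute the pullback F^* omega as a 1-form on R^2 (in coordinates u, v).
F^* omega = (64*u^3 + 24*u) du

Using F^*(f dg) = (f ∘ F) d(g ∘ F), substitute each coordinate x_i by F_i(u, v) in f_i, and replace dx_i by d F_i = (∂F_i/∂u) du + (∂F_i/∂v) dv.
  For the x component: f_1(F) = 2*u^2 + 3; d F_1 = (8*u) du + (0) dv
  For the y component: f_2(F) = -12*u^2; d F_2 = (-4*u) du + (0) dv
Combining and collecting du, dv coefficients:
  coeff of du: 64*u^3 + 24*u
  coeff of dv: 0
F^* omega = (64*u^3 + 24*u) du.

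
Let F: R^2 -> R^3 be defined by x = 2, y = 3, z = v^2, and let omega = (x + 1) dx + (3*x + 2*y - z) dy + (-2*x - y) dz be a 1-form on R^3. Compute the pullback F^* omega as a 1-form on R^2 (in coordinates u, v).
F^* omega = (-14*v) dv

Using F^*(f dg) = (f ∘ F) d(g ∘ F), substitute each coordinate x_i by F_i(u, v) in f_i, and replace dx_i by d F_i = (∂F_i/∂u) du + (∂F_i/∂v) dv.
  For the x component: f_1(F) = 3; d F_1 = (0) du + (0) dv
  For the y component: f_2(F) = 12 - v^2; d F_2 = (0) du + (0) dv
  For the z component: f_3(F) = -7; d F_3 = (0) du + (2*v) dv
Combining and collecting du, dv coefficients:
  coeff of du: 0
  coeff of dv: -14*v
F^* omega = (-14*v) dv.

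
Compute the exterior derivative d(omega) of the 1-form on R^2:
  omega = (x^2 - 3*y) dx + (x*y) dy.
d(omega) = (y + 3) dx ∧ dy

For a 1-form omega = sum_i f_i dx_i, the exterior derivative is
  d(omega) = sum_{i < j} (∂f_j/∂x_i - ∂f_i/∂x_j) dx_i ∧ dx_j.
  coefficient of dx ∧ dy: ∂f_2/∂x - ∂f_1/∂y = ∂(x*y)/∂x - ∂(x^2 - 3*y)/∂y = y + 3
Assembling: d(omega) = (y + 3) dx ∧ dy.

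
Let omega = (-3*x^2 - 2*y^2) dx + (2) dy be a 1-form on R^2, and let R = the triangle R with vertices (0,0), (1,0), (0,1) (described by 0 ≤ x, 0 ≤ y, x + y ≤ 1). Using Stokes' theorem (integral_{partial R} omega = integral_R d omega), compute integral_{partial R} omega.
integral_(partial R) omega = 2/3

Stokes: integral_partial_R omega = integral_R d omega with d omega = (∂Q/∂x - ∂P/∂y) dx ∧ dy.
  ∂Q/∂x = 0
  ∂P/∂y = -4*y
  integrand = ∂Q/∂x - ∂P/∂y = 4*y.
Integrating over R: integral_0^1 integral_0^{1-x} (4*y) dy dx = 2/3.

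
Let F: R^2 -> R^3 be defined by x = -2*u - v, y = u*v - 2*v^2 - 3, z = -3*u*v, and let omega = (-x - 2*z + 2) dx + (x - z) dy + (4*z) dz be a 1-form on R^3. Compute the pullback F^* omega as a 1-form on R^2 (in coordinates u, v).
F^* omega = (39*u*v^2 - 14*u*v - 4*u - v^2 - 2*v - 4) du + (39*u^2*v - 2*u^2 - 12*u*v^2 + u*v - 2*u + 4*v^2 - v - 2) dv

Using F^*(f dg) = (f ∘ F) d(g ∘ F), substitute each coordinate x_i by F_i(u, v) in f_i, and replace dx_i by d F_i = (∂F_i/∂u) du + (∂F_i/∂v) dv.
  For the x component: f_1(F) = 6*u*v + 2*u + v + 2; d F_1 = (-2) du + (-1) dv
  For the y component: f_2(F) = 3*u*v - 2*u - v; d F_2 = (v) du + (u - 4*v) dv
  For the z component: f_3(F) = -12*u*v; d F_3 = (-3*v) du + (-3*u) dv
Combining and collecting du, dv coefficients:
  coeff of du: 39*u*v^2 - 14*u*v - 4*u - v^2 - 2*v - 4
  coeff of dv: 39*u^2*v - 2*u^2 - 12*u*v^2 + u*v - 2*u + 4*v^2 - v - 2
F^* omega = (39*u*v^2 - 14*u*v - 4*u - v^2 - 2*v - 4) du + (39*u^2*v - 2*u^2 - 12*u*v^2 + u*v - 2*u + 4*v^2 - v - 2) dv.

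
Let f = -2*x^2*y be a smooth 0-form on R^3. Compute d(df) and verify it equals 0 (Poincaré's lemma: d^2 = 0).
d(df) = 0

Step 1: df = sum_i (∂f/∂x_i) dx_i = (-4*x*y) dx + (-2*x^2) dy + (0) dz.
Step 2: Apply d again. Using the 1-form formula, the coefficient of dx ∧ dy in d(df) is ∂^2 f/∂x ∂y - ∂^2 f/∂y ∂x = (-4*x) - (-4*x) = 0 (equality of mixed partials for smooth f).
Similarly for dx ∧ dz and dy ∧ dz — all coefficients vanish. So d(df) = 0.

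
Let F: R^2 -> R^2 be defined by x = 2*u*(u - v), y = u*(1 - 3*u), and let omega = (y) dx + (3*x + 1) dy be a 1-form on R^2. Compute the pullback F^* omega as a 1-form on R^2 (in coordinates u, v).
F^* omega = (-48*u^3 + 42*u^2*v + 10*u^2 - 8*u*v - 6*u + 1) du + (u^2*(6*u - 2)) dv

Using F^*(f dg) = (f ∘ F) d(g ∘ F), substitute each coordinate x_i by F_i(u, v) in f_i, and replace dx_i by d F_i = (∂F_i/∂u) du + (∂F_i/∂v) dv.
  For the x component: f_1(F) = u*(1 - 3*u); d F_1 = (4*u - 2*v) du + (-2*u) dv
  For the y component: f_2(F) = 6*u^2 - 6*u*v + 1; d F_2 = (1 - 6*u) du + (0) dv
Combining and collecting du, dv coefficients:
  coeff of du: -48*u^3 + 42*u^2*v + 10*u^2 - 8*u*v - 6*u + 1
  coeff of dv: u^2*(6*u - 2)
F^* omega = (-48*u^3 + 42*u^2*v + 10*u^2 - 8*u*v - 6*u + 1) du + (u^2*(6*u - 2)) dv.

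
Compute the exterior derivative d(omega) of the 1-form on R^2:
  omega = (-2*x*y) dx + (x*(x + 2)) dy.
d(omega) = (4*x + 2) dx ∧ dy

For a 1-form omega = sum_i f_i dx_i, the exterior derivative is
  d(omega) = sum_{i < j} (∂f_j/∂x_i - ∂f_i/∂x_j) dx_i ∧ dx_j.
  coefficient of dx ∧ dy: ∂f_2/∂x - ∂f_1/∂y = ∂(x*(x + 2))/∂x - ∂(-2*x*y)/∂y = 4*x + 2
Assembling: d(omega) = (4*x + 2) dx ∧ dy.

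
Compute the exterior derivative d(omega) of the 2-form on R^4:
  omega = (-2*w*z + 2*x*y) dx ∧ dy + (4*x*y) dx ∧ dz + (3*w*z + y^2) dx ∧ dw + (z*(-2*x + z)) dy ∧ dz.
d(omega) = (-2*w - 4*x - 2*z) dx ∧ dy ∧ dz + (-2*y - 2*z) dx ∧ dy ∧ dw + (-3*w) dx ∧ dz ∧ dw

For a 2-form omega = sum_{i<j} g_{ij} dx_i ∧ dx_j, the exterior derivative is
  d(omega) = sum_{i<j} d(g_{ij}) ∧ dx_i ∧ dx_j = sum_{i<j, k} (∂g_{ij}/∂x_k) dx_k ∧ dx_i ∧ dx_j.
Expand each term, using dx_k ∧ dx_i ∧ dx_j = sgn(permutation) dx_{(a)} ∧ dx_{(b)} ∧ dx_{(c)} with (a < b < c) sorted:
  d(-2*w*z + 2*x*y) includes (∂/∂z)(-2*w*z + 2*x*y) dz = (-2*w) dz, which multiplied by dx ∧ dy gives (-2*w) dx ∧ dy ∧ dz
  d(-2*w*z + 2*x*y) includes (∂/∂w)(-2*w*z + 2*x*y) dw = (-2*z) dw, which multiplied by dx ∧ dy gives (-2*z) dx ∧ dy ∧ dw
  d(4*x*y) includes (∂/∂y)(4*x*y) dy = (4*x) dy, which multiplied by dx ∧ dz gives (-4*x) dx ∧ dy ∧ dz
  d(3*w*z + y^2) includes (∂/∂y)(3*w*z + y^2) dy = (2*y) dy, which multiplied by dx ∧ dw gives (-2*y) dx ∧ dy ∧ dw
  d(3*w*z + y^2) includes (∂/∂z)(3*w*z + y^2) dz = (3*w) dz, which multiplied by dx ∧ dw gives (-3*w) dx ∧ dz ∧ dw
  d(z*(-2*x + z)) includes (∂/∂x)(z*(-2*x + z)) dx = (-2*z) dx, which multiplied by dy ∧ dz gives (-2*z) dx ∧ dy ∧ dz
Collecting like 3-forms: d(omega) = (-2*w - 4*x - 2*z) dx ∧ dy ∧ dz + (-2*y - 2*z) dx ∧ dy ∧ dw + (-3*w) dx ∧ dz ∧ dw.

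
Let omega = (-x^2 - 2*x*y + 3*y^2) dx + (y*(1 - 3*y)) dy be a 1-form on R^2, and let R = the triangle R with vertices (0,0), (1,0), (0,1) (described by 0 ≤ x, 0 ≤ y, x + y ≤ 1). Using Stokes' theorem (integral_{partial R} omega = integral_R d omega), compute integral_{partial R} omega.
integral_(partial R) omega = -2/3

Stokes: integral_partial_R omega = integral_R d omega with d omega = (∂Q/∂x - ∂P/∂y) dx ∧ dy.
  ∂Q/∂x = 0
  ∂P/∂y = -2*x + 6*y
  integrand = ∂Q/∂x - ∂P/∂y = 2*x - 6*y.
Integrating over R: integral_0^1 integral_0^{1-x} (2*x - 6*y) dy dx = -2/3.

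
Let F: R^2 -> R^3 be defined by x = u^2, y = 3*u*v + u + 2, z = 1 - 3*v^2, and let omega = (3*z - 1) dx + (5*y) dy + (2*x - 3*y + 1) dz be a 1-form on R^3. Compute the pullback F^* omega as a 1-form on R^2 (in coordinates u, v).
F^* omega = (27*u*v^2 + 30*u*v + 9*u + 30*v + 10) du + (33*u^2*v + 15*u^2 + 54*u*v^2 + 18*u*v + 30*u + 30*v) dv

Using F^*(f dg) = (f ∘ F) d(g ∘ F), substitute each coordinate x_i by F_i(u, v) in f_i, and replace dx_i by d F_i = (∂F_i/∂u) du + (∂F_i/∂v) dv.
  For the x component: f_1(F) = 2 - 9*v^2; d F_1 = (2*u) du + (0) dv
  For the y component: f_2(F) = 15*u*v + 5*u + 10; d F_2 = (3*v + 1) du + (3*u) dv
  For the z component: f_3(F) = 2*u^2 - 9*u*v - 3*u - 5; d F_3 = (0) du + (-6*v) dv
Combining and collecting du, dv coefficients:
  coeff of du: 27*u*v^2 + 30*u*v + 9*u + 30*v + 10
  coeff of dv: 33*u^2*v + 15*u^2 + 54*u*v^2 + 18*u*v + 30*u + 30*v
F^* omega = (27*u*v^2 + 30*u*v + 9*u + 30*v + 10) du + (33*u^2*v + 15*u^2 + 54*u*v^2 + 18*u*v + 30*u + 30*v) dv.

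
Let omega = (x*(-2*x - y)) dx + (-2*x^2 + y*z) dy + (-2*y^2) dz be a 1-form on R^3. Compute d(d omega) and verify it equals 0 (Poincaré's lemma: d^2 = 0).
d(d omega) = 0

Step 1: d omega = sum_{i<j} (∂f_j/∂x_i - ∂f_i/∂x_j) dx_i ∧ dx_j:
  coeff of dx ∧ dy: -3*x
  coeff of dx ∧ dz: 0
  coeff of dy ∧ dz: -5*y
Step 2: Apply d again to each 2-form coefficient. The only possible 3-form in R^3 is dx ∧ dy ∧ dz, with coefficient
  ∂(coeff of dy∧dz)/∂x - ∂(coeff of dx∧dz)/∂y + ∂(coeff of dx∧dy)/∂z
  = ∂/∂x (-5*y) - ∂/∂y (0) + ∂/∂z (-3*x).
Each of these terms simplifies to sums of mixed partials that cancel in pairs. The result is 0 (by equality of mixed partials for smooth functions — Schwarz / Clairaut).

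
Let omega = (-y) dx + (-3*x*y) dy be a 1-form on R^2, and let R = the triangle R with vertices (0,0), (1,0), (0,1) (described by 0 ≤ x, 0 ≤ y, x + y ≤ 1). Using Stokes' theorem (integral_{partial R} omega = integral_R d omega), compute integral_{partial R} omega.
integral_(partial R) omega = 0

Stokes: integral_partial_R omega = integral_R d omega with d omega = (∂Q/∂x - ∂P/∂y) dx ∧ dy.
  ∂Q/∂x = -3*y
  ∂P/∂y = -1
  integrand = ∂Q/∂x - ∂P/∂y = 1 - 3*y.
Integrating over R: integral_0^1 integral_0^{1-x} (1 - 3*y) dy dx = 0.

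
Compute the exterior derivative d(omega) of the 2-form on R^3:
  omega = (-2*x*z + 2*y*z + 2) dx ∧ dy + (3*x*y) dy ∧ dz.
d(omega) = (-2*x + 5*y) dx ∧ dy ∧ dz

For a 2-form omega = sum_{i<j} g_{ij} dx_i ∧ dx_j, the exterior derivative is
  d(omega) = sum_{i<j} d(g_{ij}) ∧ dx_i ∧ dx_j = sum_{i<j, k} (∂g_{ij}/∂x_k) dx_k ∧ dx_i ∧ dx_j.
Expand each term, using dx_k ∧ dx_i ∧ dx_j = sgn(permutation) dx_{(a)} ∧ dx_{(b)} ∧ dx_{(c)} with (a < b < c) sorted:
  d(-2*x*z + 2*y*z + 2) includes (∂/∂z)(-2*x*z + 2*y*z + 2) dz = (-2*x + 2*y) dz, which multiplied by dx ∧ dy gives (-2*x + 2*y) dx ∧ dy ∧ dz
  d(3*x*y) includes (∂/∂x)(3*x*y) dx = (3*y) dx, which multiplied by dy ∧ dz gives (3*y) dx ∧ dy ∧ dz
Collecting like 3-forms: d(omega) = (-2*x + 5*y) dx ∧ dy ∧ dz.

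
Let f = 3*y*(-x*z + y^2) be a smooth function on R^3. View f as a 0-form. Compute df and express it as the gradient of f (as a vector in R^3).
df = (-3*y*z) dx + (-3*x*z + 9*y^2) dy + (-3*x*y) dz; grad f = (-3*y*z, -3*x*z + 9*y^2, -3*x*y)

For a 0-form f, d f = (∂f/∂x) dx + (∂f/∂y) dy + (∂f/∂z) dz. The components of the vector representation are exactly the entries of grad f in Cartesian coordinates:
  ∂f/∂x = -3*y*z
  ∂f/∂y = -3*x*z + 9*y^2
  ∂f/∂z = -3*x*y.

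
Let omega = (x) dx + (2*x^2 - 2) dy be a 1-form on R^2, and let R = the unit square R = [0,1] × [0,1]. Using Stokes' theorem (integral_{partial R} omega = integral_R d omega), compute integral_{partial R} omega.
integral_(partial R) omega = 2

Stokes: integral_partial_R omega = integral_R d omega with d omega = (∂Q/∂x - ∂P/∂y) dx ∧ dy.
  ∂Q/∂x = 4*x
  ∂P/∂y = 0
  integrand = ∂Q/∂x - ∂P/∂y = 4*x.
Integrating over R: integral_0^1 integral_0^1 (4*x) dx dy = 2.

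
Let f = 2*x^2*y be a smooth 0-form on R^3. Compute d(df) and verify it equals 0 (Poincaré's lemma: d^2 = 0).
d(df) = 0

Step 1: df = sum_i (∂f/∂x_i) dx_i = (4*x*y) dx + (2*x^2) dy + (0) dz.
Step 2: Apply d again. Using the 1-form formula, the coefficient of dx ∧ dy in d(df) is ∂^2 f/∂x ∂y - ∂^2 f/∂y ∂x = (4*x) - (4*x) = 0 (equality of mixed partials for smooth f).
Similarly for dx ∧ dz and dy ∧ dz — all coefficients vanish. So d(df) = 0.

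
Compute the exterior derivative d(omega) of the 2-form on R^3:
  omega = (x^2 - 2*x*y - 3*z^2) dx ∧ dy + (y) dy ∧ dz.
d(omega) = (-6*z) dx ∧ dy ∧ dz

For a 2-form omega = sum_{i<j} g_{ij} dx_i ∧ dx_j, the exterior derivative is
  d(omega) = sum_{i<j} d(g_{ij}) ∧ dx_i ∧ dx_j = sum_{i<j, k} (∂g_{ij}/∂x_k) dx_k ∧ dx_i ∧ dx_j.
Expand each term, using dx_k ∧ dx_i ∧ dx_j = sgn(permutation) dx_{(a)} ∧ dx_{(b)} ∧ dx_{(c)} with (a < b < c) sorted:
  d(x^2 - 2*x*y - 3*z^2) includes (∂/∂z)(x^2 - 2*x*y - 3*z^2) dz = (-6*z) dz, which multiplied by dx ∧ dy gives (-6*z) dx ∧ dy ∧ dz
Collecting like 3-forms: d(omega) = (-6*z) dx ∧ dy ∧ dz.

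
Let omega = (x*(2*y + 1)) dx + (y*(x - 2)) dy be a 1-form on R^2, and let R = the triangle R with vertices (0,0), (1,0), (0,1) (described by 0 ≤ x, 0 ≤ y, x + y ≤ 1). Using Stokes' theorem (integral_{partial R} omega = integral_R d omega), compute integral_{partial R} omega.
integral_(partial R) omega = -1/6

Stokes: integral_partial_R omega = integral_R d omega with d omega = (∂Q/∂x - ∂P/∂y) dx ∧ dy.
  ∂Q/∂x = y
  ∂P/∂y = 2*x
  integrand = ∂Q/∂x - ∂P/∂y = -2*x + y.
Integrating over R: integral_0^1 integral_0^{1-x} (-2*x + y) dy dx = -1/6.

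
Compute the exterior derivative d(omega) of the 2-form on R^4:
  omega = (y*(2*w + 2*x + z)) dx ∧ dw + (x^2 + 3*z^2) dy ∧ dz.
d(omega) = (-2*w - 2*x - z) dx ∧ dy ∧ dw + (-y) dx ∧ dz ∧ dw + (2*x) dx ∧ dy ∧ dz

For a 2-form omega = sum_{i<j} g_{ij} dx_i ∧ dx_j, the exterior derivative is
  d(omega) = sum_{i<j} d(g_{ij}) ∧ dx_i ∧ dx_j = sum_{i<j, k} (∂g_{ij}/∂x_k) dx_k ∧ dx_i ∧ dx_j.
Expand each term, using dx_k ∧ dx_i ∧ dx_j = sgn(permutation) dx_{(a)} ∧ dx_{(b)} ∧ dx_{(c)} with (a < b < c) sorted:
  d(y*(2*w + 2*x + z)) includes (∂/∂y)(y*(2*w + 2*x + z)) dy = (2*w + 2*x + z) dy, which multiplied by dx ∧ dw gives (-2*w - 2*x - z) dx ∧ dy ∧ dw
  d(y*(2*w + 2*x + z)) includes (∂/∂z)(y*(2*w + 2*x + z)) dz = (y) dz, which multiplied by dx ∧ dw gives (-y) dx ∧ dz ∧ dw
  d(x^2 + 3*z^2) includes (∂/∂x)(x^2 + 3*z^2) dx = (2*x) dx, which multiplied by dy ∧ dz gives (2*x) dx ∧ dy ∧ dz
Collecting like 3-forms: d(omega) = (-2*w - 2*x - z) dx ∧ dy ∧ dw + (-y) dx ∧ dz ∧ dw + (2*x) dx ∧ dy ∧ dz.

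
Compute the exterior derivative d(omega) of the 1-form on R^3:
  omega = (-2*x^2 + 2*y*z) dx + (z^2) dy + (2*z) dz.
d(omega) = (-2*z) dx ∧ dy + (-2*y) dx ∧ dz + (-2*z) dy ∧ dz

For a 1-form omega = sum_i f_i dx_i, the exterior derivative is
  d(omega) = sum_{i < j} (∂f_j/∂x_i - ∂f_i/∂x_j) dx_i ∧ dx_j.
  coefficient of dx ∧ dy: ∂f_2/∂x - ∂f_1/∂y = ∂(z^2)/∂x - ∂(-2*x^2 + 2*y*z)/∂y = -2*z
  coefficient of dx ∧ dz: ∂f_3/∂x - ∂f_1/∂z = ∂(2*z)/∂x - ∂(-2*x^2 + 2*y*z)/∂z = -2*y
  coefficient of dy ∧ dz: ∂f_3/∂y - ∂f_2/∂z = ∂(2*z)/∂y - ∂(z^2)/∂z = -2*z
Assembling: d(omega) = (-2*z) dx ∧ dy + (-2*y) dx ∧ dz + (-2*z) dy ∧ dz.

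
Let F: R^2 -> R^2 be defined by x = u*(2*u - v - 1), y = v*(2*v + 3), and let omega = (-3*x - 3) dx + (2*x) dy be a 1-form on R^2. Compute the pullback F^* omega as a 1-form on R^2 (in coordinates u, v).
F^* omega = (-24*u^3 + 18*u^2*v + 18*u^2 - 3*u*v^2 - 6*u*v - 15*u + 3*v + 3) du + (u*(6*u^2 + 13*u*v + 9*u - 8*v^2 - 14*v - 3)) dv

Using F^*(f dg) = (f ∘ F) d(g ∘ F), substitute each coordinate x_i by F_i(u, v) in f_i, and replace dx_i by d F_i = (∂F_i/∂u) du + (∂F_i/∂v) dv.
  For the x component: f_1(F) = -6*u^2 + 3*u*v + 3*u - 3; d F_1 = (4*u - v - 1) du + (-u) dv
  For the y component: f_2(F) = 2*u*(2*u - v - 1); d F_2 = (0) du + (4*v + 3) dv
Combining and collecting du, dv coefficients:
  coeff of du: -24*u^3 + 18*u^2*v + 18*u^2 - 3*u*v^2 - 6*u*v - 15*u + 3*v + 3
  coeff of dv: u*(6*u^2 + 13*u*v + 9*u - 8*v^2 - 14*v - 3)
F^* omega = (-24*u^3 + 18*u^2*v + 18*u^2 - 3*u*v^2 - 6*u*v - 15*u + 3*v + 3) du + (u*(6*u^2 + 13*u*v + 9*u - 8*v^2 - 14*v - 3)) dv.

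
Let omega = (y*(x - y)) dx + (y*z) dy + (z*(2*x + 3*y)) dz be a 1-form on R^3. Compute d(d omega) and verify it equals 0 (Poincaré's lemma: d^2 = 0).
d(d omega) = 0

Step 1: d omega = sum_{i<j} (∂f_j/∂x_i - ∂f_i/∂x_j) dx_i ∧ dx_j:
  coeff of dx ∧ dy: -x + 2*y
  coeff of dx ∧ dz: 2*z
  coeff of dy ∧ dz: -y + 3*z
Step 2: Apply d again to each 2-form coefficient. The only possible 3-form in R^3 is dx ∧ dy ∧ dz, with coefficient
  ∂(coeff of dy∧dz)/∂x - ∂(coeff of dx∧dz)/∂y + ∂(coeff of dx∧dy)/∂z
  = ∂/∂x (-y + 3*z) - ∂/∂y (2*z) + ∂/∂z (-x + 2*y).
Each of these terms simplifies to sums of mixed partials that cancel in pairs. The result is 0 (by equality of mixed partials for smooth functions — Schwarz / Clairaut).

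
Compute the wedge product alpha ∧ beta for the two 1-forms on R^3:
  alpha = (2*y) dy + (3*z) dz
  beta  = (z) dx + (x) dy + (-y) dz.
alpha ∧ beta = (-2*y*z) dx ∧ dy + (-3*x*z - 2*y^2) dy ∧ dz + (-3*z^2) dx ∧ dz

Distribute the wedge, using dx_i ∧ dx_j = -dx_j ∧ dx_i and dx_i ∧ dx_i = 0. For each pair (i, j) with i < j, the coefficient of dx_i ∧ dx_j in alpha ∧ beta is (alpha_i * beta_j - alpha_j * beta_i). Collecting: alpha ∧ beta = (-2*y*z) dx ∧ dy + (-3*x*z - 2*y^2) dy ∧ dz + (-3*z^2) dx ∧ dz.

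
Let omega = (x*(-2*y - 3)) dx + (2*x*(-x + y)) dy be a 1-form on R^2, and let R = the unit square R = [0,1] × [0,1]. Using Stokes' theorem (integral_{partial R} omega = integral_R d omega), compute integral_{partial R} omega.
integral_(partial R) omega = 0

Stokes: integral_partial_R omega = integral_R d omega with d omega = (∂Q/∂x - ∂P/∂y) dx ∧ dy.
  ∂Q/∂x = -4*x + 2*y
  ∂P/∂y = -2*x
  integrand = ∂Q/∂x - ∂P/∂y = -2*x + 2*y.
Integrating over R: integral_0^1 integral_0^1 (-2*x + 2*y) dx dy = 0.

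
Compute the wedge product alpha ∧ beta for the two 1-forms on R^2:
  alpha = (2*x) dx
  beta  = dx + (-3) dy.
alpha ∧ beta = (-6*x) dx ∧ dy

Distribute the wedge, using dx_i ∧ dx_j = -dx_j ∧ dx_i and dx_i ∧ dx_i = 0. For each pair (i, j) with i < j, the coefficient of dx_i ∧ dx_j in alpha ∧ beta is (alpha_i * beta_j - alpha_j * beta_i). Collecting: alpha ∧ beta = (-6*x) dx ∧ dy.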